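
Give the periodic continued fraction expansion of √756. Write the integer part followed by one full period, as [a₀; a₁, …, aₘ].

[27; 2, 54]

a₀ = ⌊√756⌋ = 27.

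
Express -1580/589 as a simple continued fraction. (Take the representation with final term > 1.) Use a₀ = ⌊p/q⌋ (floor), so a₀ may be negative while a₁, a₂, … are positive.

-1580 = -3·589 + 187
589 = 3·187 + 28
187 = 6·28 + 19
28 = 1·19 + 9
19 = 2·9 + 1
9 = 9·1 + 0  (stop)
So -1580/589 = [-3; 3, 6, 1, 2, 9].

[-3; 3, 6, 1, 2, 9]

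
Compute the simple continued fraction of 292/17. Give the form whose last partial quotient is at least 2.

[17; 5, 1, 2]

292 = 17·17 + 3
17 = 5·3 + 2
3 = 1·2 + 1
2 = 2·1 + 0  (stop)
So 292/17 = [17; 5, 1, 2].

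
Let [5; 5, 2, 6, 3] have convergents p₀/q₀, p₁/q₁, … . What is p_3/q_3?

368/71

Using pₖ = aₖpₖ₋₁ + pₖ₋₂, qₖ = aₖqₖ₋₁ + qₖ₋₂ (with p₋₁=1, p₋₂=0, q₋₁=0, q₋₂=1):
  k=0: a=5, p=5, q=1
  k=1: a=5, p=26, q=5
  k=2: a=2, p=57, q=11
  k=3: a=6, p=368, q=71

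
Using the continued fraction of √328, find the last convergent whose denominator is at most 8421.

√328 = [18; 9, 36, …] (period length 2).
Convergents:
  p_0/q_0 = 18/1
  p_1/q_1 = 163/9
  p_2/q_2 = 5886/325
  p_3/q_3 = 53137/2934
  p_4/q_4 = 1918818/105949
q_3 = 2934 ≤ 8421 < 105949 = q_4, so the answer is 53137/2934.

53137/2934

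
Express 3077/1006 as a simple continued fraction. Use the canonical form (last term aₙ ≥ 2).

3077 = 3*1006 + 59
1006 = 17*59 + 3
59 = 19*3 + 2
3 = 1*2 + 1
2 = 2*1 + 0  (stop)
So 3077/1006 = [3; 17, 19, 1, 2].

[3; 17, 19, 1, 2]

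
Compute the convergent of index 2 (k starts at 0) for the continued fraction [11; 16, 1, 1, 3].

188/17

Using pₖ = aₖpₖ₋₁ + pₖ₋₂, qₖ = aₖqₖ₋₁ + qₖ₋₂ (with p₋₁=1, p₋₂=0, q₋₁=0, q₋₂=1):
  k=0: a=11, p=11, q=1
  k=1: a=16, p=177, q=16
  k=2: a=1, p=188, q=17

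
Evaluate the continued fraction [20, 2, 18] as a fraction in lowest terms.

758/37

Using pₖ = aₖpₖ₋₁ + pₖ₋₂ and qₖ = aₖqₖ₋₁ + qₖ₋₂:
  k=0: a=20, p=20, q=1
  k=1: a=2, p=41, q=2
  k=2: a=18, p=758, q=37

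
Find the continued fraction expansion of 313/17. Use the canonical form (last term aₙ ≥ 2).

313 = 18·17 + 7
17 = 2·7 + 3
7 = 2·3 + 1
3 = 3·1 + 0  (stop)
So 313/17 = [18; 2, 2, 3].

[18; 2, 2, 3]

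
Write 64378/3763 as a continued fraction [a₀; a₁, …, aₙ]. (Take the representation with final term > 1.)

[17; 9, 4, 14, 3, 2]

64378 = 17*3763 + 407
3763 = 9*407 + 100
407 = 4*100 + 7
100 = 14*7 + 2
7 = 3*2 + 1
2 = 2*1 + 0  (stop)
So 64378/3763 = [17; 9, 4, 14, 3, 2].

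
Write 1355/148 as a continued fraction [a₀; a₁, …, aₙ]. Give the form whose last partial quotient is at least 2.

1355 = 9·148 + 23
148 = 6·23 + 10
23 = 2·10 + 3
10 = 3·3 + 1
3 = 3·1 + 0  (stop)
So 1355/148 = [9; 6, 2, 3, 3].

[9; 6, 2, 3, 3]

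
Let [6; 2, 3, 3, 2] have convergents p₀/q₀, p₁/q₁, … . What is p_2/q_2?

45/7

Using pₖ = aₖpₖ₋₁ + pₖ₋₂, qₖ = aₖqₖ₋₁ + qₖ₋₂ (with p₋₁=1, p₋₂=0, q₋₁=0, q₋₂=1):
  k=0: a=6, p=6, q=1
  k=1: a=2, p=13, q=2
  k=2: a=3, p=45, q=7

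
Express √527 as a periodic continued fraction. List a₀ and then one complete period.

[22; 1, 21, 1, 44]

a₀ = ⌊√527⌋ = 22.
With m₀=0, d₀=1 and mₖ₊₁ = dₖaₖ − mₖ, dₖ₊₁ = (n − mₖ₊₁²)/dₖ, aₖ₊₁ = ⌊(a₀+mₖ₊₁)/dₖ₊₁⌋:
  k=1: m=22, d=43, a=1
  k=2: m=21, d=2, a=21
  k=3: m=21, d=43, a=1
  k=4: m=22, d=1, a=44
d=1 and a=2a₀=44 at k=4, so the next step gives (m, d) = (22, 43) again — its k=1 value — and the period has length 4.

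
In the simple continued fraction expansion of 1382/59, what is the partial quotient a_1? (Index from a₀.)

2

1382 = 23·59 + 25   →  a_0 = 23
59 = 2·25 + 9   →  a_1 = 2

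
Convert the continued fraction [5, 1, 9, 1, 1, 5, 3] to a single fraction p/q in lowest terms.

2179/369

Fold from the inside: start with 3/1.
  5 + 1/3 = 16/3
  1 + 3/16 = 19/16
  1 + 16/19 = 35/19
  9 + 19/35 = 334/35
  1 + 35/334 = 369/334
  5 + 334/369 = 2179/369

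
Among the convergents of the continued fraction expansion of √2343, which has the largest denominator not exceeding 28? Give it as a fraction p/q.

√2343 = [48; 2, 2, 8, 2, 2, 96, …] (period length 6).
Convergents:
  p_0/q_0 = 48/1
  p_1/q_1 = 97/2
  p_2/q_2 = 242/5
  p_3/q_3 = 2033/42
q_2 = 5 ≤ 28 < 42 = q_3, so the answer is 242/5.

242/5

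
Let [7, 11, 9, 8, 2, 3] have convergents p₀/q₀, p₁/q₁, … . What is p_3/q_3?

Using pₖ = aₖpₖ₋₁ + pₖ₋₂, qₖ = aₖqₖ₋₁ + qₖ₋₂ (with p₋₁=1, p₋₂=0, q₋₁=0, q₋₂=1):
  k=0: a=7, p=7, q=1
  k=1: a=11, p=78, q=11
  k=2: a=9, p=709, q=100
  k=3: a=8, p=5750, q=811

5750/811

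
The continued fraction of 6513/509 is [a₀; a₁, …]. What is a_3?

6513 = 12·509 + 405   →  a_0 = 12
509 = 1·405 + 104   →  a_1 = 1
405 = 3·104 + 93   →  a_2 = 3
104 = 1·93 + 11   →  a_3 = 1

1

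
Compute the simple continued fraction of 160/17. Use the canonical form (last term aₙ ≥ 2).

[9; 2, 2, 3]

160 = 9×17 + 7
17 = 2×7 + 3
7 = 2×3 + 1
3 = 3×1 + 0  (stop)
So 160/17 = [9; 2, 2, 3].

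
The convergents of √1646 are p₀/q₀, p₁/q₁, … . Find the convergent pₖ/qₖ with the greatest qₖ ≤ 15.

√1646 = [40; 1, 1, 3, 40, 3, 1, 1, 80, …] (period length 8).
Convergents:
  p_0/q_0 = 40/1
  p_1/q_1 = 41/1
  p_2/q_2 = 81/2
  p_3/q_3 = 284/7
  p_4/q_4 = 11441/282
q_3 = 7 ≤ 15 < 282 = q_4, so the answer is 284/7.

284/7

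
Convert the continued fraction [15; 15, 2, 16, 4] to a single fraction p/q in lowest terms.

31259/2075

Using pₖ = aₖpₖ₋₁ + pₖ₋₂ and qₖ = aₖqₖ₋₁ + qₖ₋₂:
  k=0: a=15, p=15, q=1
  k=1: a=15, p=226, q=15
  k=2: a=2, p=467, q=31
  k=3: a=16, p=7698, q=511
  k=4: a=4, p=31259, q=2075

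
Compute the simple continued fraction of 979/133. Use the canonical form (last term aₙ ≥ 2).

[7; 2, 1, 3, 2, 1, 3]

979 = 7×133 + 48
133 = 2×48 + 37
48 = 1×37 + 11
37 = 3×11 + 4
11 = 2×4 + 3
4 = 1×3 + 1
3 = 3×1 + 0  (stop)
So 979/133 = [7; 2, 1, 3, 2, 1, 3].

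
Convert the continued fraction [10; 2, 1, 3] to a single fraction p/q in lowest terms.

114/11

Using pₖ = aₖpₖ₋₁ + pₖ₋₂ and qₖ = aₖqₖ₋₁ + qₖ₋₂:
  k=0: a=10, p=10, q=1
  k=1: a=2, p=21, q=2
  k=2: a=1, p=31, q=3
  k=3: a=3, p=114, q=11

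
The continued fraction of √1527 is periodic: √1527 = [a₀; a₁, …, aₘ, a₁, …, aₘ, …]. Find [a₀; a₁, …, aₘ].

[39; 13, 78]

a₀ = ⌊√1527⌋ = 39.
With m₀=0, d₀=1 and mₖ₊₁ = dₖaₖ − mₖ, dₖ₊₁ = (n − mₖ₊₁²)/dₖ, aₖ₊₁ = ⌊(a₀+mₖ₊₁)/dₖ₊₁⌋:
  k=1: m=39, d=6, a=13
  k=2: m=39, d=1, a=78
d=1 and a=2a₀=78 at k=2, so the next step gives (m, d) = (39, 6) again — its k=1 value — and the period has length 2.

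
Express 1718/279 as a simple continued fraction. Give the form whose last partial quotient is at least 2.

1718 = 6·279 + 44
279 = 6·44 + 15
44 = 2·15 + 14
15 = 1·14 + 1
14 = 14·1 + 0  (stop)
So 1718/279 = [6; 6, 2, 1, 14].

[6; 6, 2, 1, 14]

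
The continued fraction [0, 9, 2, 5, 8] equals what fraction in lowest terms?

90/851

Fold from the inside: start with 8/1.
  5 + 1/8 = 41/8
  2 + 8/41 = 90/41
  9 + 41/90 = 851/90
  0 + 90/851 = 90/851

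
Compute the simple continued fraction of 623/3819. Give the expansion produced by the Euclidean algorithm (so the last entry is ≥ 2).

[0; 6, 7, 1, 2, 4, 6]

623 = 0·3819 + 623
3819 = 6·623 + 81
623 = 7·81 + 56
81 = 1·56 + 25
56 = 2·25 + 6
25 = 4·6 + 1
6 = 6·1 + 0  (stop)
So 623/3819 = [0; 6, 7, 1, 2, 4, 6].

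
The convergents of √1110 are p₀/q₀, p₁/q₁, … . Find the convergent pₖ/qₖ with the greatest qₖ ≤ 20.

√1110 = [33; 3, 6, 3, 66, …] (period length 4).
Convergents:
  p_0/q_0 = 33/1
  p_1/q_1 = 100/3
  p_2/q_2 = 633/19
  p_3/q_3 = 1999/60
q_2 = 19 ≤ 20 < 60 = q_3, so the answer is 633/19.

633/19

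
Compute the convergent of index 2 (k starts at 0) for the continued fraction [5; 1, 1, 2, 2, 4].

Using pₖ = aₖpₖ₋₁ + pₖ₋₂, qₖ = aₖqₖ₋₁ + qₖ₋₂ (with p₋₁=1, p₋₂=0, q₋₁=0, q₋₂=1):
  k=0: a=5, p=5, q=1
  k=1: a=1, p=6, q=1
  k=2: a=1, p=11, q=2

11/2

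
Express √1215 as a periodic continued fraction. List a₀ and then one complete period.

a₀ = ⌊√1215⌋ = 34.
With m₀=0, d₀=1 and mₖ₊₁ = dₖaₖ − mₖ, dₖ₊₁ = (n − mₖ₊₁²)/dₖ, aₖ₊₁ = ⌊(a₀+mₖ₊₁)/dₖ₊₁⌋:
  k=1: m=34, d=59, a=1
  k=2: m=25, d=10, a=5
  k=3: m=25, d=59, a=1
  k=4: m=34, d=1, a=68
d=1 and a=2a₀=68 at k=4, so the next step gives (m, d) = (34, 59) again — its k=1 value — and the period has length 4.

[34; 1, 5, 1, 68]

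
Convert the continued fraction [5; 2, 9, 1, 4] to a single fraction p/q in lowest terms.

Using pₖ = aₖpₖ₋₁ + pₖ₋₂ and qₖ = aₖqₖ₋₁ + qₖ₋₂:
  k=0: a=5, p=5, q=1
  k=1: a=2, p=11, q=2
  k=2: a=9, p=104, q=19
  k=3: a=1, p=115, q=21
  k=4: a=4, p=564, q=103

564/103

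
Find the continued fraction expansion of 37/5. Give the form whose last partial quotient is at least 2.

37 = 7*5 + 2
5 = 2*2 + 1
2 = 2*1 + 0  (stop)
So 37/5 = [7; 2, 2].

[7; 2, 2]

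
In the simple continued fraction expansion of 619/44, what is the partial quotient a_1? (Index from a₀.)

14

619 = 14·44 + 3   →  a_0 = 14
44 = 14·3 + 2   →  a_1 = 14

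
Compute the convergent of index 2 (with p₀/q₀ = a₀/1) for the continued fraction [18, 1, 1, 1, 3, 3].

Using pₖ = aₖpₖ₋₁ + pₖ₋₂, qₖ = aₖqₖ₋₁ + qₖ₋₂ (with p₋₁=1, p₋₂=0, q₋₁=0, q₋₂=1):
  k=0: a=18, p=18, q=1
  k=1: a=1, p=19, q=1
  k=2: a=1, p=37, q=2

37/2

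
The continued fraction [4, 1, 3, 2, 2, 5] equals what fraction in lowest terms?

Fold from the inside: start with 5/1.
  2 + 1/5 = 11/5
  2 + 5/11 = 27/11
  3 + 11/27 = 92/27
  1 + 27/92 = 119/92
  4 + 92/119 = 568/119

568/119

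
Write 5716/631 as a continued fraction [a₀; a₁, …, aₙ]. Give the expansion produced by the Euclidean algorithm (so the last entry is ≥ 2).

5716 = 9·631 + 37
631 = 17·37 + 2
37 = 18·2 + 1
2 = 2·1 + 0  (stop)
So 5716/631 = [9; 17, 18, 2].

[9; 17, 18, 2]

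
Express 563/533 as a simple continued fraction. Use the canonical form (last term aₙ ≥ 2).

563 = 1*533 + 30
533 = 17*30 + 23
30 = 1*23 + 7
23 = 3*7 + 2
7 = 3*2 + 1
2 = 2*1 + 0  (stop)
So 563/533 = [1; 17, 1, 3, 3, 2].

[1; 17, 1, 3, 3, 2]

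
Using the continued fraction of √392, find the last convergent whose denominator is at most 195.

3841/194

√392 = [19; 1, 3, 1, 38, …] (period length 4).
Convergents:
  p_0/q_0 = 19/1
  p_1/q_1 = 20/1
  p_2/q_2 = 79/4
  p_3/q_3 = 99/5
  p_4/q_4 = 3841/194
  p_5/q_5 = 3940/199
q_4 = 194 ≤ 195 < 199 = q_5, so the answer is 3841/194.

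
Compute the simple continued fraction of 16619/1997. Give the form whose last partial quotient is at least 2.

16619 = 8×1997 + 643
1997 = 3×643 + 68
643 = 9×68 + 31
68 = 2×31 + 6
31 = 5×6 + 1
6 = 6×1 + 0  (stop)
So 16619/1997 = [8; 3, 9, 2, 5, 6].

[8; 3, 9, 2, 5, 6]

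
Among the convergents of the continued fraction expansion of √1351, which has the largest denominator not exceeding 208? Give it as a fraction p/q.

√1351 = [36; 1, 3, 10, 3, 1, 72, …] (period length 6).
Convergents:
  p_0/q_0 = 36/1
  p_1/q_1 = 37/1
  p_2/q_2 = 147/4
  p_3/q_3 = 1507/41
  p_4/q_4 = 4668/127
  p_5/q_5 = 6175/168
  p_6/q_6 = 449268/12223
q_5 = 168 ≤ 208 < 12223 = q_6, so the answer is 6175/168.

6175/168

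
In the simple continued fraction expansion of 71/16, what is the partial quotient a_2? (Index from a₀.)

71 = 4·16 + 7   →  a_0 = 4
16 = 2·7 + 2   →  a_1 = 2
7 = 3·2 + 1   →  a_2 = 3

3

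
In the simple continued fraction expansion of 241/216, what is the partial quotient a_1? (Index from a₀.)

241 = 1·216 + 25   →  a_0 = 1
216 = 8·25 + 16   →  a_1 = 8

8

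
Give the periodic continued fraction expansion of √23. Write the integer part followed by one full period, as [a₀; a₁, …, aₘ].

[4; 1, 3, 1, 8]

a₀ = ⌊√23⌋ = 4.
With m₀=0, d₀=1 and mₖ₊₁ = dₖaₖ − mₖ, dₖ₊₁ = (n − mₖ₊₁²)/dₖ, aₖ₊₁ = ⌊(a₀+mₖ₊₁)/dₖ₊₁⌋:
  k=1: m=4, d=7, a=1
  k=2: m=3, d=2, a=3
  k=3: m=3, d=7, a=1
  k=4: m=4, d=1, a=8
d=1 and a=2a₀=8 at k=4, so the next step gives (m, d) = (4, 7) again — its k=1 value — and the period has length 4.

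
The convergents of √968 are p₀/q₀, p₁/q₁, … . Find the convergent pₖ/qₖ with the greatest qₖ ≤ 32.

280/9

√968 = [31; 8, 1, 6, 1, 8, 62, …] (period length 6).
Convergents:
  p_0/q_0 = 31/1
  p_1/q_1 = 249/8
  p_2/q_2 = 280/9
  p_3/q_3 = 1929/62
q_2 = 9 ≤ 32 < 62 = q_3, so the answer is 280/9.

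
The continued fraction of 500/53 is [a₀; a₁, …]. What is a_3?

500 = 9·53 + 23   →  a_0 = 9
53 = 2·23 + 7   →  a_1 = 2
23 = 3·7 + 2   →  a_2 = 3
7 = 3·2 + 1   →  a_3 = 3

3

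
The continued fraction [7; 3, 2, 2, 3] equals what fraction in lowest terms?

423/58

Fold from the inside: start with 3/1.
  2 + 1/3 = 7/3
  2 + 3/7 = 17/7
  3 + 7/17 = 58/17
  7 + 17/58 = 423/58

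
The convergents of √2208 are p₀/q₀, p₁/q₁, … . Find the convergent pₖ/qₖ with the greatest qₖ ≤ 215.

4417/94

√2208 = [46; 1, 92, …] (period length 2).
Convergents:
  p_0/q_0 = 46/1
  p_1/q_1 = 47/1
  p_2/q_2 = 4370/93
  p_3/q_3 = 4417/94
  p_4/q_4 = 410734/8741
q_3 = 94 ≤ 215 < 8741 = q_4, so the answer is 4417/94.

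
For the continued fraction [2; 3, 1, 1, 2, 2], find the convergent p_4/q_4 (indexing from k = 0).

41/18

Using pₖ = aₖpₖ₋₁ + pₖ₋₂, qₖ = aₖqₖ₋₁ + qₖ₋₂ (with p₋₁=1, p₋₂=0, q₋₁=0, q₋₂=1):
  k=0: a=2, p=2, q=1
  k=1: a=3, p=7, q=3
  k=2: a=1, p=9, q=4
  k=3: a=1, p=16, q=7
  k=4: a=2, p=41, q=18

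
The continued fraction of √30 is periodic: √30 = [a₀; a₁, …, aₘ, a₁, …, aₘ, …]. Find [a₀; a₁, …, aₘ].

[5; 2, 10]

a₀ = ⌊√30⌋ = 5.
With m₀=0, d₀=1 and mₖ₊₁ = dₖaₖ − mₖ, dₖ₊₁ = (n − mₖ₊₁²)/dₖ, aₖ₊₁ = ⌊(a₀+mₖ₊₁)/dₖ₊₁⌋:
  k=1: m=5, d=5, a=2
  k=2: m=5, d=1, a=10
d=1 and a=2a₀=10 at k=2, so the next step gives (m, d) = (5, 5) again — its k=1 value — and the period has length 2.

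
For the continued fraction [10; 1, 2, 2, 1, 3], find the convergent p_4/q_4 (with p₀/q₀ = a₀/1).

107/10

Using pₖ = aₖpₖ₋₁ + pₖ₋₂, qₖ = aₖqₖ₋₁ + qₖ₋₂ (with p₋₁=1, p₋₂=0, q₋₁=0, q₋₂=1):
  k=0: a=10, p=10, q=1
  k=1: a=1, p=11, q=1
  k=2: a=2, p=32, q=3
  k=3: a=2, p=75, q=7
  k=4: a=1, p=107, q=10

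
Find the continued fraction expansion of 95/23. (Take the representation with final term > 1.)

95 = 4·23 + 3
23 = 7·3 + 2
3 = 1·2 + 1
2 = 2·1 + 0  (stop)
So 95/23 = [4; 7, 1, 2].

[4; 7, 1, 2]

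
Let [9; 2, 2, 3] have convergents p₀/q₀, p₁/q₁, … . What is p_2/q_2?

47/5

Using pₖ = aₖpₖ₋₁ + pₖ₋₂, qₖ = aₖqₖ₋₁ + qₖ₋₂ (with p₋₁=1, p₋₂=0, q₋₁=0, q₋₂=1):
  k=0: a=9, p=9, q=1
  k=1: a=2, p=19, q=2
  k=2: a=2, p=47, q=5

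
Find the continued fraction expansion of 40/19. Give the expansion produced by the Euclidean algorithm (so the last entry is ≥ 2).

40 = 2*19 + 2
19 = 9*2 + 1
2 = 2*1 + 0  (stop)
So 40/19 = [2; 9, 2].

[2; 9, 2]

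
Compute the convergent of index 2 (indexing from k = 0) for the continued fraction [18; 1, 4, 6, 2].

Using pₖ = aₖpₖ₋₁ + pₖ₋₂, qₖ = aₖqₖ₋₁ + qₖ₋₂ (with p₋₁=1, p₋₂=0, q₋₁=0, q₋₂=1):
  k=0: a=18, p=18, q=1
  k=1: a=1, p=19, q=1
  k=2: a=4, p=94, q=5

94/5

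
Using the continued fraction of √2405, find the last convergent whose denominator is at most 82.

2403/49

√2405 = [49; 24, 1, 1, 24, 98, …] (period length 5).
Convergents:
  p_0/q_0 = 49/1
  p_1/q_1 = 1177/24
  p_2/q_2 = 1226/25
  p_3/q_3 = 2403/49
  p_4/q_4 = 58898/1201
q_3 = 49 ≤ 82 < 1201 = q_4, so the answer is 2403/49.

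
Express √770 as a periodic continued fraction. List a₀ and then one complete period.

[27; 1, 2, 1, 54]

a₀ = ⌊√770⌋ = 27.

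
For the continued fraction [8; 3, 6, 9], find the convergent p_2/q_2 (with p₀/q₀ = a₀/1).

158/19

Using pₖ = aₖpₖ₋₁ + pₖ₋₂, qₖ = aₖqₖ₋₁ + qₖ₋₂ (with p₋₁=1, p₋₂=0, q₋₁=0, q₋₂=1):
  k=0: a=8, p=8, q=1
  k=1: a=3, p=25, q=3
  k=2: a=6, p=158, q=19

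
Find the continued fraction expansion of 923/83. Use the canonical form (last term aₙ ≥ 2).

923 = 11×83 + 10
83 = 8×10 + 3
10 = 3×3 + 1
3 = 3×1 + 0  (stop)
So 923/83 = [11; 8, 3, 3].

[11; 8, 3, 3]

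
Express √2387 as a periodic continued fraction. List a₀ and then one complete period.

[48; 1, 5, 1, 96]

a₀ = ⌊√2387⌋ = 48.
With m₀=0, d₀=1 and mₖ₊₁ = dₖaₖ − mₖ, dₖ₊₁ = (n − mₖ₊₁²)/dₖ, aₖ₊₁ = ⌊(a₀+mₖ₊₁)/dₖ₊₁⌋:
  k=1: m=48, d=83, a=1
  k=2: m=35, d=14, a=5
  k=3: m=35, d=83, a=1
  k=4: m=48, d=1, a=96
d=1 and a=2a₀=96 at k=4, so the next step gives (m, d) = (48, 83) again — its k=1 value — and the period has length 4.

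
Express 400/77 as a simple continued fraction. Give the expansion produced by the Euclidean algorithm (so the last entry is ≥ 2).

400 = 5·77 + 15
77 = 5·15 + 2
15 = 7·2 + 1
2 = 2·1 + 0  (stop)
So 400/77 = [5; 5, 7, 2].

[5; 5, 7, 2]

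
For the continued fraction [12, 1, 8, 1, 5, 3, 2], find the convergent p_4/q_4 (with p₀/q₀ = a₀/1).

761/59

Using pₖ = aₖpₖ₋₁ + pₖ₋₂, qₖ = aₖqₖ₋₁ + qₖ₋₂ (with p₋₁=1, p₋₂=0, q₋₁=0, q₋₂=1):
  k=0: a=12, p=12, q=1
  k=1: a=1, p=13, q=1
  k=2: a=8, p=116, q=9
  k=3: a=1, p=129, q=10
  k=4: a=5, p=761, q=59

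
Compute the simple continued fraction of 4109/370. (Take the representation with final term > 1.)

[11; 9, 2, 19]

4109 = 11·370 + 39
370 = 9·39 + 19
39 = 2·19 + 1
19 = 19·1 + 0  (stop)
So 4109/370 = [11; 9, 2, 19].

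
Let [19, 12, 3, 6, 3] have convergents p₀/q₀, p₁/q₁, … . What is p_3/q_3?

4465/234

Using pₖ = aₖpₖ₋₁ + pₖ₋₂, qₖ = aₖqₖ₋₁ + qₖ₋₂ (with p₋₁=1, p₋₂=0, q₋₁=0, q₋₂=1):
  k=0: a=19, p=19, q=1
  k=1: a=12, p=229, q=12
  k=2: a=3, p=706, q=37
  k=3: a=6, p=4465, q=234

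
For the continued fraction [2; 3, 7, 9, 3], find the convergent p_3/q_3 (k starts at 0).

Using pₖ = aₖpₖ₋₁ + pₖ₋₂, qₖ = aₖqₖ₋₁ + qₖ₋₂ (with p₋₁=1, p₋₂=0, q₋₁=0, q₋₂=1):
  k=0: a=2, p=2, q=1
  k=1: a=3, p=7, q=3
  k=2: a=7, p=51, q=22
  k=3: a=9, p=466, q=201

466/201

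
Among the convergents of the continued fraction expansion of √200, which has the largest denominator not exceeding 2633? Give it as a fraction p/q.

√200 = [14; 7, 28, …] (period length 2).
Convergents:
  p_0/q_0 = 14/1
  p_1/q_1 = 99/7
  p_2/q_2 = 2786/197
  p_3/q_3 = 19601/1386
  p_4/q_4 = 551614/39005
q_3 = 1386 ≤ 2633 < 39005 = q_4, so the answer is 19601/1386.

19601/1386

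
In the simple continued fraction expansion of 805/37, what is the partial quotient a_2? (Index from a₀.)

805 = 21·37 + 28   →  a_0 = 21
37 = 1·28 + 9   →  a_1 = 1
28 = 3·9 + 1   →  a_2 = 3

3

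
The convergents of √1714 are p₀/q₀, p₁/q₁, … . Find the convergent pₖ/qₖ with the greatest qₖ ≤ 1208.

√1714 = [41; 2, 2, 82, …] (period length 3).
Convergents:
  p_0/q_0 = 41/1
  p_1/q_1 = 83/2
  p_2/q_2 = 207/5
  p_3/q_3 = 17057/412
  p_4/q_4 = 34321/829
  p_5/q_5 = 85699/2070
q_4 = 829 ≤ 1208 < 2070 = q_5, so the answer is 34321/829.

34321/829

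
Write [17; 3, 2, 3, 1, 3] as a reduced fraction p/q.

Using pₖ = aₖpₖ₋₁ + pₖ₋₂ and qₖ = aₖqₖ₋₁ + qₖ₋₂:
  k=0: a=17, p=17, q=1
  k=1: a=3, p=52, q=3
  k=2: a=2, p=121, q=7
  k=3: a=3, p=415, q=24
  k=4: a=1, p=536, q=31
  k=5: a=3, p=2023, q=117

2023/117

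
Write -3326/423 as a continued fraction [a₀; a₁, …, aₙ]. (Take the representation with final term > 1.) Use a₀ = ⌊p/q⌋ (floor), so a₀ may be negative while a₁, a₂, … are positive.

-3326 = -8×423 + 58
423 = 7×58 + 17
58 = 3×17 + 7
17 = 2×7 + 3
7 = 2×3 + 1
3 = 3×1 + 0  (stop)
So -3326/423 = [-8; 7, 3, 2, 2, 3].

[-8; 7, 3, 2, 2, 3]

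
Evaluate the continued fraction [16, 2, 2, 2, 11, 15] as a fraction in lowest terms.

33932/2067

Using pₖ = aₖpₖ₋₁ + pₖ₋₂ and qₖ = aₖqₖ₋₁ + qₖ₋₂:
  k=0: a=16, p=16, q=1
  k=1: a=2, p=33, q=2
  k=2: a=2, p=82, q=5
  k=3: a=2, p=197, q=12
  k=4: a=11, p=2249, q=137
  k=5: a=15, p=33932, q=2067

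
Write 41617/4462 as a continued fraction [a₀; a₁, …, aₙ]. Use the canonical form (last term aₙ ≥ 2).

41617 = 9×4462 + 1459
4462 = 3×1459 + 85
1459 = 17×85 + 14
85 = 6×14 + 1
14 = 14×1 + 0  (stop)
So 41617/4462 = [9; 3, 17, 6, 14].

[9; 3, 17, 6, 14]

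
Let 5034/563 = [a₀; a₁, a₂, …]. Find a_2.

16

5034 = 8·563 + 530   →  a_0 = 8
563 = 1·530 + 33   →  a_1 = 1
530 = 16·33 + 2   →  a_2 = 16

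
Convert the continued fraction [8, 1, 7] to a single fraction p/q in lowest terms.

Using pₖ = aₖpₖ₋₁ + pₖ₋₂ and qₖ = aₖqₖ₋₁ + qₖ₋₂:
  k=0: a=8, p=8, q=1
  k=1: a=1, p=9, q=1
  k=2: a=7, p=71, q=8

71/8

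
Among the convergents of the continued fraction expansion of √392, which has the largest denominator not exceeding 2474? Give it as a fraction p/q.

√392 = [19; 1, 3, 1, 38, …] (period length 4).
Convergents:
  p_0/q_0 = 19/1
  p_1/q_1 = 20/1
  p_2/q_2 = 79/4
  p_3/q_3 = 99/5
  p_4/q_4 = 3841/194
  p_5/q_5 = 3940/199
  p_6/q_6 = 15661/791
  p_7/q_7 = 19601/990
  p_8/q_8 = 760499/38411
q_7 = 990 ≤ 2474 < 38411 = q_8, so the answer is 19601/990.

19601/990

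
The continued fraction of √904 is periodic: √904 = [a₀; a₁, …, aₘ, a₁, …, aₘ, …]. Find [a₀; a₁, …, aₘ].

a₀ = ⌊√904⌋ = 30.
With m₀=0, d₀=1 and mₖ₊₁ = dₖaₖ − mₖ, dₖ₊₁ = (n − mₖ₊₁²)/dₖ, aₖ₊₁ = ⌊(a₀+mₖ₊₁)/dₖ₊₁⌋:
  k=1: m=30, d=4, a=15
  k=2: m=30, d=1, a=60
d=1 and a=2a₀=60 at k=2, so the next step gives (m, d) = (30, 4) again — its k=1 value — and the period has length 2.

[30; 15, 60]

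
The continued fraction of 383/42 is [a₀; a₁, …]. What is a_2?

2

383 = 9·42 + 5   →  a_0 = 9
42 = 8·5 + 2   →  a_1 = 8
5 = 2·2 + 1   →  a_2 = 2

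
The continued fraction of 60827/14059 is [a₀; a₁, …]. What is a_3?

60827 = 4·14059 + 4591   →  a_0 = 4
14059 = 3·4591 + 286   →  a_1 = 3
4591 = 16·286 + 15   →  a_2 = 16
286 = 19·15 + 1   →  a_3 = 19

19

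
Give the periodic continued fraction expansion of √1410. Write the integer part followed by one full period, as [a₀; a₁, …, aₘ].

a₀ = ⌊√1410⌋ = 37.
With m₀=0, d₀=1 and mₖ₊₁ = dₖaₖ − mₖ, dₖ₊₁ = (n − mₖ₊₁²)/dₖ, aₖ₊₁ = ⌊(a₀+mₖ₊₁)/dₖ₊₁⌋:
  k=1: m=37, d=41, a=1
  k=2: m=4, d=34, a=1
  k=3: m=30, d=15, a=4
  k=4: m=30, d=34, a=1
  k=5: m=4, d=41, a=1
  k=6: m=37, d=1, a=74
d=1 and a=2a₀=74 at k=6, so the next step gives (m, d) = (37, 41) again — its k=1 value — and the period has length 6.

[37; 1, 1, 4, 1, 1, 74]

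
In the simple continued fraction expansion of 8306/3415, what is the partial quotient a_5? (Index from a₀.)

8306 = 2·3415 + 1476   →  a_0 = 2
3415 = 2·1476 + 463   →  a_1 = 2
1476 = 3·463 + 87   →  a_2 = 3
463 = 5·87 + 28   →  a_3 = 5
87 = 3·28 + 3   →  a_4 = 3
28 = 9·3 + 1   →  a_5 = 9

9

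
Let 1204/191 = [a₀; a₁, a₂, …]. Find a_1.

1204 = 6·191 + 58   →  a_0 = 6
191 = 3·58 + 17   →  a_1 = 3

3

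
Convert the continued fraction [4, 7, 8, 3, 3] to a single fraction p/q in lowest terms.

Fold from the inside: start with 3/1.
  3 + 1/3 = 10/3
  8 + 3/10 = 83/10
  7 + 10/83 = 591/83
  4 + 83/591 = 2447/591

2447/591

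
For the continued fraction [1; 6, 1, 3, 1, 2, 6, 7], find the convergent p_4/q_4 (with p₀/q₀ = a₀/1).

Using pₖ = aₖpₖ₋₁ + pₖ₋₂, qₖ = aₖqₖ₋₁ + qₖ₋₂ (with p₋₁=1, p₋₂=0, q₋₁=0, q₋₂=1):
  k=0: a=1, p=1, q=1
  k=1: a=6, p=7, q=6
  k=2: a=1, p=8, q=7
  k=3: a=3, p=31, q=27
  k=4: a=1, p=39, q=34

39/34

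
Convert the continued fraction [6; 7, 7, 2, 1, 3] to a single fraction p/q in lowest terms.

3549/578

Using pₖ = aₖpₖ₋₁ + pₖ₋₂ and qₖ = aₖqₖ₋₁ + qₖ₋₂:
  k=0: a=6, p=6, q=1
  k=1: a=7, p=43, q=7
  k=2: a=7, p=307, q=50
  k=3: a=2, p=657, q=107
  k=4: a=1, p=964, q=157
  k=5: a=3, p=3549, q=578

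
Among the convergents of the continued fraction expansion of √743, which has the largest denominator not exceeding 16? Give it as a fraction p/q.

109/4

√743 = [27; 3, 1, 7, 27, 7, 1, 3, 54, …] (period length 8).
Convergents:
  p_0/q_0 = 27/1
  p_1/q_1 = 82/3
  p_2/q_2 = 109/4
  p_3/q_3 = 845/31
q_2 = 4 ≤ 16 < 31 = q_3, so the answer is 109/4.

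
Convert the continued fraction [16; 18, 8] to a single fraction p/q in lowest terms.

Fold from the inside: start with 8/1.
  18 + 1/8 = 145/8
  16 + 8/145 = 2328/145

2328/145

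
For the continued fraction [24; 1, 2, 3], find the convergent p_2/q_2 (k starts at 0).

Using pₖ = aₖpₖ₋₁ + pₖ₋₂, qₖ = aₖqₖ₋₁ + qₖ₋₂ (with p₋₁=1, p₋₂=0, q₋₁=0, q₋₂=1):
  k=0: a=24, p=24, q=1
  k=1: a=1, p=25, q=1
  k=2: a=2, p=74, q=3

74/3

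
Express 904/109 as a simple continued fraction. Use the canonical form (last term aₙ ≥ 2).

[8; 3, 2, 2, 6]

904 = 8×109 + 32
109 = 3×32 + 13
32 = 2×13 + 6
13 = 2×6 + 1
6 = 6×1 + 0  (stop)
So 904/109 = [8; 3, 2, 2, 6].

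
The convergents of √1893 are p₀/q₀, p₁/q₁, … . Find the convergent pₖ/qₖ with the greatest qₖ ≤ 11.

√1893 = [43; 1, 1, 28, 1, 1, 86, …] (period length 6).
Convergents:
  p_0/q_0 = 43/1
  p_1/q_1 = 44/1
  p_2/q_2 = 87/2
  p_3/q_3 = 2480/57
q_2 = 2 ≤ 11 < 57 = q_3, so the answer is 87/2.

87/2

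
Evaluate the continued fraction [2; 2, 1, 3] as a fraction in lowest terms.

26/11

Fold from the inside: start with 3/1.
  1 + 1/3 = 4/3
  2 + 3/4 = 11/4
  2 + 4/11 = 26/11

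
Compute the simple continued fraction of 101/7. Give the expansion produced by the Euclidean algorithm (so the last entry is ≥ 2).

101 = 14*7 + 3
7 = 2*3 + 1
3 = 3*1 + 0  (stop)
So 101/7 = [14; 2, 3].

[14; 2, 3]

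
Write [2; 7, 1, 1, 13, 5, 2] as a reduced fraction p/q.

Fold from the inside: start with 2/1.
  5 + 1/2 = 11/2
  13 + 2/11 = 145/11
  1 + 11/145 = 156/145
  1 + 145/156 = 301/156
  7 + 156/301 = 2263/301
  2 + 301/2263 = 4827/2263

4827/2263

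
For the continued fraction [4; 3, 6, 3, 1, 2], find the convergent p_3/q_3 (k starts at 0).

259/60

Using pₖ = aₖpₖ₋₁ + pₖ₋₂, qₖ = aₖqₖ₋₁ + qₖ₋₂ (with p₋₁=1, p₋₂=0, q₋₁=0, q₋₂=1):
  k=0: a=4, p=4, q=1
  k=1: a=3, p=13, q=3
  k=2: a=6, p=82, q=19
  k=3: a=3, p=259, q=60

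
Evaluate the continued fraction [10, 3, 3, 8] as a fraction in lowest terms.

855/83

Fold from the inside: start with 8/1.
  3 + 1/8 = 25/8
  3 + 8/25 = 83/25
  10 + 25/83 = 855/83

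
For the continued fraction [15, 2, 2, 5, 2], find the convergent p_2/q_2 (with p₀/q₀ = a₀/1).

77/5

Using pₖ = aₖpₖ₋₁ + pₖ₋₂, qₖ = aₖqₖ₋₁ + qₖ₋₂ (with p₋₁=1, p₋₂=0, q₋₁=0, q₋₂=1):
  k=0: a=15, p=15, q=1
  k=1: a=2, p=31, q=2
  k=2: a=2, p=77, q=5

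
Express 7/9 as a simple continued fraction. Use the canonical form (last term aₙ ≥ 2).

[0; 1, 3, 2]

7 = 0*9 + 7
9 = 1*7 + 2
7 = 3*2 + 1
2 = 2*1 + 0  (stop)
So 7/9 = [0; 1, 3, 2].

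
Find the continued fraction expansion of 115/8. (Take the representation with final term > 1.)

115 = 14×8 + 3
8 = 2×3 + 2
3 = 1×2 + 1
2 = 2×1 + 0  (stop)
So 115/8 = [14; 2, 1, 2].

[14; 2, 1, 2]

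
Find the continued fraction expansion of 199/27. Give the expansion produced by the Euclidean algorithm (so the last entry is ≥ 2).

199 = 7·27 + 10
27 = 2·10 + 7
10 = 1·7 + 3
7 = 2·3 + 1
3 = 3·1 + 0  (stop)
So 199/27 = [7; 2, 1, 2, 3].

[7; 2, 1, 2, 3]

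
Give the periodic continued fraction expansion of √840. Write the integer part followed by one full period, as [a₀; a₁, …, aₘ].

a₀ = ⌊√840⌋ = 28.
With m₀=0, d₀=1 and mₖ₊₁ = dₖaₖ − mₖ, dₖ₊₁ = (n − mₖ₊₁²)/dₖ, aₖ₊₁ = ⌊(a₀+mₖ₊₁)/dₖ₊₁⌋:
  k=1: m=28, d=56, a=1
  k=2: m=28, d=1, a=56
d=1 and a=2a₀=56 at k=2, so the next step gives (m, d) = (28, 56) again — its k=1 value — and the period has length 2.

[28; 1, 56]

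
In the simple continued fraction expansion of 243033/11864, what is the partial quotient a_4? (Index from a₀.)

3

243033 = 20·11864 + 5753   →  a_0 = 20
11864 = 2·5753 + 358   →  a_1 = 2
5753 = 16·358 + 25   →  a_2 = 16
358 = 14·25 + 8   →  a_3 = 14
25 = 3·8 + 1   →  a_4 = 3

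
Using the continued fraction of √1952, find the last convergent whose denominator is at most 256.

10957/248

√1952 = [44; 5, 1, 1, 21, 1, 1, 5, 88, …] (period length 8).
Convergents:
  p_0/q_0 = 44/1
  p_1/q_1 = 221/5
  p_2/q_2 = 265/6
  p_3/q_3 = 486/11
  p_4/q_4 = 10471/237
  p_5/q_5 = 10957/248
  p_6/q_6 = 21428/485
q_5 = 248 ≤ 256 < 485 = q_6, so the answer is 10957/248.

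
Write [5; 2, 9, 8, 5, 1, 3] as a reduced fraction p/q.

19805/3618

Fold from the inside: start with 3/1.
  1 + 1/3 = 4/3
  5 + 3/4 = 23/4
  8 + 4/23 = 188/23
  9 + 23/188 = 1715/188
  2 + 188/1715 = 3618/1715
  5 + 1715/3618 = 19805/3618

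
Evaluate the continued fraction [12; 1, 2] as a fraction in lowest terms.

Fold from the inside: start with 2/1.
  1 + 1/2 = 3/2
  12 + 2/3 = 38/3

38/3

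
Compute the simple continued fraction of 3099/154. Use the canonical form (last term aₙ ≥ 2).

[20; 8, 9, 2]

3099 = 20×154 + 19
154 = 8×19 + 2
19 = 9×2 + 1
2 = 2×1 + 0  (stop)
So 3099/154 = [20; 8, 9, 2].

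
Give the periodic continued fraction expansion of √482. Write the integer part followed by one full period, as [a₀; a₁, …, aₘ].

[21; 1, 20, 1, 42]

a₀ = ⌊√482⌋ = 21.
With m₀=0, d₀=1 and mₖ₊₁ = dₖaₖ − mₖ, dₖ₊₁ = (n − mₖ₊₁²)/dₖ, aₖ₊₁ = ⌊(a₀+mₖ₊₁)/dₖ₊₁⌋:
  k=1: m=21, d=41, a=1
  k=2: m=20, d=2, a=20
  k=3: m=20, d=41, a=1
  k=4: m=21, d=1, a=42
d=1 and a=2a₀=42 at k=4, so the next step gives (m, d) = (21, 41) again — its k=1 value — and the period has length 4.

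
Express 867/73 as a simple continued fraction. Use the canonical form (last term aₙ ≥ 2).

867 = 11·73 + 64
73 = 1·64 + 9
64 = 7·9 + 1
9 = 9·1 + 0  (stop)
So 867/73 = [11; 1, 7, 9].

[11; 1, 7, 9]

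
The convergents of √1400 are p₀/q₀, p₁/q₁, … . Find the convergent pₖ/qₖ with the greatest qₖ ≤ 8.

√1400 = [37; 2, 2, 2, 74, …] (period length 4).
Convergents:
  p_0/q_0 = 37/1
  p_1/q_1 = 75/2
  p_2/q_2 = 187/5
  p_3/q_3 = 449/12
q_2 = 5 ≤ 8 < 12 = q_3, so the answer is 187/5.

187/5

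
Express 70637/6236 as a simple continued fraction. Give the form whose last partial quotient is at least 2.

70637 = 11*6236 + 2041
6236 = 3*2041 + 113
2041 = 18*113 + 7
113 = 16*7 + 1
7 = 7*1 + 0  (stop)
So 70637/6236 = [11; 3, 18, 16, 7].

[11; 3, 18, 16, 7]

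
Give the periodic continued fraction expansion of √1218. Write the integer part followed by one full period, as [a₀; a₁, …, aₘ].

a₀ = ⌊√1218⌋ = 34.
With m₀=0, d₀=1 and mₖ₊₁ = dₖaₖ − mₖ, dₖ₊₁ = (n − mₖ₊₁²)/dₖ, aₖ₊₁ = ⌊(a₀+mₖ₊₁)/dₖ₊₁⌋:
  k=1: m=34, d=62, a=1
  k=2: m=28, d=7, a=8
  k=3: m=28, d=62, a=1
  k=4: m=34, d=1, a=68
d=1 and a=2a₀=68 at k=4, so the next step gives (m, d) = (34, 62) again — its k=1 value — and the period has length 4.

[34; 1, 8, 1, 68]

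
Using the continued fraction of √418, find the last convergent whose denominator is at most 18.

184/9

√418 = [20; 2, 4, 20, 4, 2, 40, …] (period length 6).
Convergents:
  p_0/q_0 = 20/1
  p_1/q_1 = 41/2
  p_2/q_2 = 184/9
  p_3/q_3 = 3721/182
q_2 = 9 ≤ 18 < 182 = q_3, so the answer is 184/9.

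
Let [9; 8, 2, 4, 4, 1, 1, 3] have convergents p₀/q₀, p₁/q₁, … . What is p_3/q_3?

Using pₖ = aₖpₖ₋₁ + pₖ₋₂, qₖ = aₖqₖ₋₁ + qₖ₋₂ (with p₋₁=1, p₋₂=0, q₋₁=0, q₋₂=1):
  k=0: a=9, p=9, q=1
  k=1: a=8, p=73, q=8
  k=2: a=2, p=155, q=17
  k=3: a=4, p=693, q=76

693/76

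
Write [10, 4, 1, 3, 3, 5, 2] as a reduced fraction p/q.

7351/720

Fold from the inside: start with 2/1.
  5 + 1/2 = 11/2
  3 + 2/11 = 35/11
  3 + 11/35 = 116/35
  1 + 35/116 = 151/116
  4 + 116/151 = 720/151
  10 + 151/720 = 7351/720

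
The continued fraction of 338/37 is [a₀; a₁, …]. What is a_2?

2

338 = 9·37 + 5   →  a_0 = 9
37 = 7·5 + 2   →  a_1 = 7
5 = 2·2 + 1   →  a_2 = 2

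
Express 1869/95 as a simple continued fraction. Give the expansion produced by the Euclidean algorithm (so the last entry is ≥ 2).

1869 = 19·95 + 64
95 = 1·64 + 31
64 = 2·31 + 2
31 = 15·2 + 1
2 = 2·1 + 0  (stop)
So 1869/95 = [19; 1, 2, 15, 2].

[19; 1, 2, 15, 2]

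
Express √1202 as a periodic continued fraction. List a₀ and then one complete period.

a₀ = ⌊√1202⌋ = 34.
With m₀=0, d₀=1 and mₖ₊₁ = dₖaₖ − mₖ, dₖ₊₁ = (n − mₖ₊₁²)/dₖ, aₖ₊₁ = ⌊(a₀+mₖ₊₁)/dₖ₊₁⌋:
  k=1: m=34, d=46, a=1
  k=2: m=12, d=23, a=2
  k=3: m=34, d=2, a=34
  k=4: m=34, d=23, a=2
  k=5: m=12, d=46, a=1
  k=6: m=34, d=1, a=68
d=1 and a=2a₀=68 at k=6, so the next step gives (m, d) = (34, 46) again — its k=1 value — and the period has length 6.

[34; 1, 2, 34, 2, 1, 68]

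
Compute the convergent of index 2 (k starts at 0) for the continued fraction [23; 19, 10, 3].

Using pₖ = aₖpₖ₋₁ + pₖ₋₂, qₖ = aₖqₖ₋₁ + qₖ₋₂ (with p₋₁=1, p₋₂=0, q₋₁=0, q₋₂=1):
  k=0: a=23, p=23, q=1
  k=1: a=19, p=438, q=19
  k=2: a=10, p=4403, q=191

4403/191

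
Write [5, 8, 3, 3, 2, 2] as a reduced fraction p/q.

Fold from the inside: start with 2/1.
  2 + 1/2 = 5/2
  3 + 2/5 = 17/5
  3 + 5/17 = 56/17
  8 + 17/56 = 465/56
  5 + 56/465 = 2381/465

2381/465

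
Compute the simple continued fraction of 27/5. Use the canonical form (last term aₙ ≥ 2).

[5; 2, 2]

27 = 5·5 + 2
5 = 2·2 + 1
2 = 2·1 + 0  (stop)
So 27/5 = [5; 2, 2].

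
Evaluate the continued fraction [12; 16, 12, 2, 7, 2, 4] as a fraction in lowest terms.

Using pₖ = aₖpₖ₋₁ + pₖ₋₂ and qₖ = aₖqₖ₋₁ + qₖ₋₂:
  k=0: a=12, p=12, q=1
  k=1: a=16, p=193, q=16
  k=2: a=12, p=2328, q=193
  k=3: a=2, p=4849, q=402
  k=4: a=7, p=36271, q=3007
  k=5: a=2, p=77391, q=6416
  k=6: a=4, p=345835, q=28671

345835/28671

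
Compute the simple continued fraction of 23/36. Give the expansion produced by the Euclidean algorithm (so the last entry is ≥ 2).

23 = 0·36 + 23
36 = 1·23 + 13
23 = 1·13 + 10
13 = 1·10 + 3
10 = 3·3 + 1
3 = 3·1 + 0  (stop)
So 23/36 = [0; 1, 1, 1, 3, 3].

[0; 1, 1, 1, 3, 3]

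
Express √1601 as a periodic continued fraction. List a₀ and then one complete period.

[40; 80]

a₀ = ⌊√1601⌋ = 40.
With m₀=0, d₀=1 and mₖ₊₁ = dₖaₖ − mₖ, dₖ₊₁ = (n − mₖ₊₁²)/dₖ, aₖ₊₁ = ⌊(a₀+mₖ₊₁)/dₖ₊₁⌋:
  k=1: m=40, d=1, a=80
d=1 and a=2a₀=80 at k=1, so the next step gives (m, d) = (40, 1) again — its k=1 value — and the period has length 1.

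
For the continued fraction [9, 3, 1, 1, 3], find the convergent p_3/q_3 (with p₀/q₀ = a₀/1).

Using pₖ = aₖpₖ₋₁ + pₖ₋₂, qₖ = aₖqₖ₋₁ + qₖ₋₂ (with p₋₁=1, p₋₂=0, q₋₁=0, q₋₂=1):
  k=0: a=9, p=9, q=1
  k=1: a=3, p=28, q=3
  k=2: a=1, p=37, q=4
  k=3: a=1, p=65, q=7

65/7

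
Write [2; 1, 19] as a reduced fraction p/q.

59/20

Fold from the inside: start with 19/1.
  1 + 1/19 = 20/19
  2 + 19/20 = 59/20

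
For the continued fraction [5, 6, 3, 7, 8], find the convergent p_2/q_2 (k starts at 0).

98/19

Using pₖ = aₖpₖ₋₁ + pₖ₋₂, qₖ = aₖqₖ₋₁ + qₖ₋₂ (with p₋₁=1, p₋₂=0, q₋₁=0, q₋₂=1):
  k=0: a=5, p=5, q=1
  k=1: a=6, p=31, q=6
  k=2: a=3, p=98, q=19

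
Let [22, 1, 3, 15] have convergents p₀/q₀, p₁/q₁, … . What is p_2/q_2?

Using pₖ = aₖpₖ₋₁ + pₖ₋₂, qₖ = aₖqₖ₋₁ + qₖ₋₂ (with p₋₁=1, p₋₂=0, q₋₁=0, q₋₂=1):
  k=0: a=22, p=22, q=1
  k=1: a=1, p=23, q=1
  k=2: a=3, p=91, q=4

91/4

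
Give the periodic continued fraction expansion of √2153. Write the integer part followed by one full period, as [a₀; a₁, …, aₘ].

[46; 2, 2, 92]

a₀ = ⌊√2153⌋ = 46.
With m₀=0, d₀=1 and mₖ₊₁ = dₖaₖ − mₖ, dₖ₊₁ = (n − mₖ₊₁²)/dₖ, aₖ₊₁ = ⌊(a₀+mₖ₊₁)/dₖ₊₁⌋:
  k=1: m=46, d=37, a=2
  k=2: m=28, d=37, a=2
  k=3: m=46, d=1, a=92
d=1 and a=2a₀=92 at k=3, so the next step gives (m, d) = (46, 37) again — its k=1 value — and the period has length 3.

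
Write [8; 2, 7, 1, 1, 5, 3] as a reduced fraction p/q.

4768/563

Fold from the inside: start with 3/1.
  5 + 1/3 = 16/3
  1 + 3/16 = 19/16
  1 + 16/19 = 35/19
  7 + 19/35 = 264/35
  2 + 35/264 = 563/264
  8 + 264/563 = 4768/563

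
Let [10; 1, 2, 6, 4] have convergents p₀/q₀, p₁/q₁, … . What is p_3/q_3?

Using pₖ = aₖpₖ₋₁ + pₖ₋₂, qₖ = aₖqₖ₋₁ + qₖ₋₂ (with p₋₁=1, p₋₂=0, q₋₁=0, q₋₂=1):
  k=0: a=10, p=10, q=1
  k=1: a=1, p=11, q=1
  k=2: a=2, p=32, q=3
  k=3: a=6, p=203, q=19

203/19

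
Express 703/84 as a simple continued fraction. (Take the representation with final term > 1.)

[8; 2, 1, 2, 2, 4]

703 = 8*84 + 31
84 = 2*31 + 22
31 = 1*22 + 9
22 = 2*9 + 4
9 = 2*4 + 1
4 = 4*1 + 0  (stop)
So 703/84 = [8; 2, 1, 2, 2, 4].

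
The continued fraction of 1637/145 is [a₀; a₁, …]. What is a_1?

1637 = 11·145 + 42   →  a_0 = 11
145 = 3·42 + 19   →  a_1 = 3

3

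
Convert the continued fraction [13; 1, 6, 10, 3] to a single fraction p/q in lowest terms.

3049/220

Fold from the inside: start with 3/1.
  10 + 1/3 = 31/3
  6 + 3/31 = 189/31
  1 + 31/189 = 220/189
  13 + 189/220 = 3049/220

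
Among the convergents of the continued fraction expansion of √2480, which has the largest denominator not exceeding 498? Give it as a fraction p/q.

24601/494

√2480 = [49; 1, 3, 1, 98, …] (period length 4).
Convergents:
  p_0/q_0 = 49/1
  p_1/q_1 = 50/1
  p_2/q_2 = 199/4
  p_3/q_3 = 249/5
  p_4/q_4 = 24601/494
  p_5/q_5 = 24850/499
q_4 = 494 ≤ 498 < 499 = q_5, so the answer is 24601/494.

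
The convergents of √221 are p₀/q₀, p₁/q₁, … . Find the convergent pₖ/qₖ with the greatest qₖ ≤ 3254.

48062/3233

√221 = [14; 1, 6, 2, 6, 1, 28, …] (period length 6).
Convergents:
  p_0/q_0 = 14/1
  p_1/q_1 = 15/1
  p_2/q_2 = 104/7
  p_3/q_3 = 223/15
  p_4/q_4 = 1442/97
  p_5/q_5 = 1665/112
  p_6/q_6 = 48062/3233
  p_7/q_7 = 49727/3345
q_6 = 3233 ≤ 3254 < 3345 = q_7, so the answer is 48062/3233.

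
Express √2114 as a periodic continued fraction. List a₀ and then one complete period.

a₀ = ⌊√2114⌋ = 45.
With m₀=0, d₀=1 and mₖ₊₁ = dₖaₖ − mₖ, dₖ₊₁ = (n − mₖ₊₁²)/dₖ, aₖ₊₁ = ⌊(a₀+mₖ₊₁)/dₖ₊₁⌋:
  k=1: m=45, d=89, a=1
  k=2: m=44, d=2, a=44
  k=3: m=44, d=89, a=1
  k=4: m=45, d=1, a=90
d=1 and a=2a₀=90 at k=4, so the next step gives (m, d) = (45, 89) again — its k=1 value — and the period has length 4.

[45; 1, 44, 1, 90]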